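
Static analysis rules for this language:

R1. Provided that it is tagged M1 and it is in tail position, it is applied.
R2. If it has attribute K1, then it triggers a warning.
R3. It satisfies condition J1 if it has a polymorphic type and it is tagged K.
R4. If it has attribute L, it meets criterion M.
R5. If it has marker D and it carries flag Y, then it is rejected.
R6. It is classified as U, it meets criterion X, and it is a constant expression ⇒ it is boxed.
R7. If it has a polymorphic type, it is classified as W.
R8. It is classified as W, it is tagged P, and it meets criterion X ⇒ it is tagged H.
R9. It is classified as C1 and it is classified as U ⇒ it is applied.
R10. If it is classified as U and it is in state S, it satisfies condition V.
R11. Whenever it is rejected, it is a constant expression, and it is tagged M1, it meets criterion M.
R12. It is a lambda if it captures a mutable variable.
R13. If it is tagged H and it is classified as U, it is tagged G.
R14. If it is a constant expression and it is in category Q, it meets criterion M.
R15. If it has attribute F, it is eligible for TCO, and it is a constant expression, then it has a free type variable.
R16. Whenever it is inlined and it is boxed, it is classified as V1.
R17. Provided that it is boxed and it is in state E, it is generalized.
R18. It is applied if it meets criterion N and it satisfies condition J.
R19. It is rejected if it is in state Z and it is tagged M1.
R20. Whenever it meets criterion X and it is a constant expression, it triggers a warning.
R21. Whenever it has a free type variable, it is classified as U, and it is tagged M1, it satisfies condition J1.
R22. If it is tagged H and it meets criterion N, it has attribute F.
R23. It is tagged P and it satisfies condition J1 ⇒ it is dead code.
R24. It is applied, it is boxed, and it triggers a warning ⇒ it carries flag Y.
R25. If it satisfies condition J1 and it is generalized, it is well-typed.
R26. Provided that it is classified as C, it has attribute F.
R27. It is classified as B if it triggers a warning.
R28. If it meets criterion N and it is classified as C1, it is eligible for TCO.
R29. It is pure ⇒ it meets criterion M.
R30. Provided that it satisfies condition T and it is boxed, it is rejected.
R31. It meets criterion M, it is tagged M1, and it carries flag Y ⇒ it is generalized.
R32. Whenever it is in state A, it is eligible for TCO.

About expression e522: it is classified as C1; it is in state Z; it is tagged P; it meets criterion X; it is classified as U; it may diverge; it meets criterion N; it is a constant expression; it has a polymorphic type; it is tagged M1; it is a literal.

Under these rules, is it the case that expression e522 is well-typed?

By R6 (it is classified as U, it meets criterion X, it is a constant expression): it is boxed.
By R7 (it has a polymorphic type): it is classified as W.
By R8 (it is classified as W, it is tagged P, it meets criterion X): it is tagged H.
By R9 (it is classified as C1, it is classified as U): it is applied.
By R19 (it is in state Z, it is tagged M1): it is rejected.
By R20 (it meets criterion X, it is a constant expression): it triggers a warning.
By R22 (it is tagged H, it meets criterion N): it has attribute F.
By R24 (it is applied, it is boxed, it triggers a warning): it carries flag Y.
By R28 (it meets criterion N, it is classified as C1): it is eligible for TCO.
By R11 (it is rejected, it is a constant expression, it is tagged M1): it meets criterion M.
By R15 (it has attribute F, it is eligible for TCO, it is a constant expression): it has a free type variable.
By R21 (it has a free type variable, it is classified as U, it is tagged M1): it satisfies condition J1.
By R31 (it meets criterion M, it is tagged M1, it carries flag Y): it is generalized.
By R25 (it satisfies condition J1, it is generalized): it is well-typed.

Yes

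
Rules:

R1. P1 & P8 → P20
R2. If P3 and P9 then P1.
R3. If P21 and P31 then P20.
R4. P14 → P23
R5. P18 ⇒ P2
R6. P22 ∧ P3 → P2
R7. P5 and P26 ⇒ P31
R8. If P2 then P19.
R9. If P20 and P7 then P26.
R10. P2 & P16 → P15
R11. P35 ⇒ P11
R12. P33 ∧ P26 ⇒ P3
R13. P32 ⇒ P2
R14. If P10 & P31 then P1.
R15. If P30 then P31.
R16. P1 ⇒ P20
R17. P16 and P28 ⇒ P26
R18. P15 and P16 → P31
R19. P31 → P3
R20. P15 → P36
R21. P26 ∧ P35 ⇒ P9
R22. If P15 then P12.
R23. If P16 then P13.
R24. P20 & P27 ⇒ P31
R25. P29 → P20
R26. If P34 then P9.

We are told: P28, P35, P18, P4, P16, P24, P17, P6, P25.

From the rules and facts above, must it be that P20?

P2  (by R5: P18)
P15  (by R10: P2, P16)
P26  (by R17: P16, P28)
P31  (by R18: P15, P16)
P3  (by R19: P31)
P9  (by R21: P26, P35)
P1  (by R2: P3, P9)
P20  (by R16: P1)

Yes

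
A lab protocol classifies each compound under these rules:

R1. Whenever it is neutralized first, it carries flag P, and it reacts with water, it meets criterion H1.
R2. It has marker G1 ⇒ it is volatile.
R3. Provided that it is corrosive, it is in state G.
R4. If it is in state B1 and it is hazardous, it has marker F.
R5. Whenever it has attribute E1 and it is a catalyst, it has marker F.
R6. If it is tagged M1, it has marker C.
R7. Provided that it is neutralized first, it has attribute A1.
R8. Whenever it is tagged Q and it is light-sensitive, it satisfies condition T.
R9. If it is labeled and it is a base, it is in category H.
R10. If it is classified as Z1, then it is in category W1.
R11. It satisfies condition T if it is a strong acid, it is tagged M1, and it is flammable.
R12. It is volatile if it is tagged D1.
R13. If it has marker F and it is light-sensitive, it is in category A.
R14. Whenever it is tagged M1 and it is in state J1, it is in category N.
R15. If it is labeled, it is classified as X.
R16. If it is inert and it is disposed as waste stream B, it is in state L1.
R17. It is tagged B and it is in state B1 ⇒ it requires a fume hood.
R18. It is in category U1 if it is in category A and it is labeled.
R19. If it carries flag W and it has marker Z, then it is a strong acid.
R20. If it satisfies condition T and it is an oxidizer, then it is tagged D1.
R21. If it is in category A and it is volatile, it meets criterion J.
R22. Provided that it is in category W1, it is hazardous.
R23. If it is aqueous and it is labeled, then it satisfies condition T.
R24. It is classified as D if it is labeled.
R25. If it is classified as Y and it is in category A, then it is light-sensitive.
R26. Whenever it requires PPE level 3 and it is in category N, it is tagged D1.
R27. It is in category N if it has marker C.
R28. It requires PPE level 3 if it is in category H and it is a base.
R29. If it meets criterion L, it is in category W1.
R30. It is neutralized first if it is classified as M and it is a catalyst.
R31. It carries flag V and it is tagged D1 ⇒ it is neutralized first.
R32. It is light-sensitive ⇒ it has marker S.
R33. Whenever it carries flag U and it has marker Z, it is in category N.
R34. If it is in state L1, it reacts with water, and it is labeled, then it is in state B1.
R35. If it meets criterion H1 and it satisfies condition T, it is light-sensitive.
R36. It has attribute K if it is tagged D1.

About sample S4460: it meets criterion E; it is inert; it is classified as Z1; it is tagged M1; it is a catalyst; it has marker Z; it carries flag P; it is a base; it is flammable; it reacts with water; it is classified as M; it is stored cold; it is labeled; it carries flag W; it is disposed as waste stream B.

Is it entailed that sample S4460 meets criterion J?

By R6 (it is tagged M1): it has marker C.
By R9 (it is labeled, it is a base): it is in category H.
By R10 (it is classified as Z1): it is in category W1.
By R16 (it is inert, it is disposed as waste stream B): it is in state L1.
By R19 (it carries flag W, it has marker Z): it is a strong acid.
By R22 (it is in category W1): it is hazardous.
By R27 (it has marker C): it is in category N.
By R28 (it is in category H, it is a base): it requires PPE level 3.
By R30 (it is classified as M, it is a catalyst): it is neutralized first.
By R34 (it is in state L1, it reacts with water, it is labeled): it is in state B1.
By R1 (it is neutralized first, it carries flag P, it reacts with water): it meets criterion H1.
By R4 (it is in state B1, it is hazardous): it has marker F.
By R11 (it is a strong acid, it is tagged M1, it is flammable): it satisfies condition T.
By R26 (it requires PPE level 3, it is in category N): it is tagged D1.
By R35 (it meets criterion H1, it satisfies condition T): it is light-sensitive.
By R12 (it is tagged D1): it is volatile.
By R13 (it has marker F, it is light-sensitive): it is in category A.
By R21 (it is in category A, it is volatile): it meets criterion J.

Yes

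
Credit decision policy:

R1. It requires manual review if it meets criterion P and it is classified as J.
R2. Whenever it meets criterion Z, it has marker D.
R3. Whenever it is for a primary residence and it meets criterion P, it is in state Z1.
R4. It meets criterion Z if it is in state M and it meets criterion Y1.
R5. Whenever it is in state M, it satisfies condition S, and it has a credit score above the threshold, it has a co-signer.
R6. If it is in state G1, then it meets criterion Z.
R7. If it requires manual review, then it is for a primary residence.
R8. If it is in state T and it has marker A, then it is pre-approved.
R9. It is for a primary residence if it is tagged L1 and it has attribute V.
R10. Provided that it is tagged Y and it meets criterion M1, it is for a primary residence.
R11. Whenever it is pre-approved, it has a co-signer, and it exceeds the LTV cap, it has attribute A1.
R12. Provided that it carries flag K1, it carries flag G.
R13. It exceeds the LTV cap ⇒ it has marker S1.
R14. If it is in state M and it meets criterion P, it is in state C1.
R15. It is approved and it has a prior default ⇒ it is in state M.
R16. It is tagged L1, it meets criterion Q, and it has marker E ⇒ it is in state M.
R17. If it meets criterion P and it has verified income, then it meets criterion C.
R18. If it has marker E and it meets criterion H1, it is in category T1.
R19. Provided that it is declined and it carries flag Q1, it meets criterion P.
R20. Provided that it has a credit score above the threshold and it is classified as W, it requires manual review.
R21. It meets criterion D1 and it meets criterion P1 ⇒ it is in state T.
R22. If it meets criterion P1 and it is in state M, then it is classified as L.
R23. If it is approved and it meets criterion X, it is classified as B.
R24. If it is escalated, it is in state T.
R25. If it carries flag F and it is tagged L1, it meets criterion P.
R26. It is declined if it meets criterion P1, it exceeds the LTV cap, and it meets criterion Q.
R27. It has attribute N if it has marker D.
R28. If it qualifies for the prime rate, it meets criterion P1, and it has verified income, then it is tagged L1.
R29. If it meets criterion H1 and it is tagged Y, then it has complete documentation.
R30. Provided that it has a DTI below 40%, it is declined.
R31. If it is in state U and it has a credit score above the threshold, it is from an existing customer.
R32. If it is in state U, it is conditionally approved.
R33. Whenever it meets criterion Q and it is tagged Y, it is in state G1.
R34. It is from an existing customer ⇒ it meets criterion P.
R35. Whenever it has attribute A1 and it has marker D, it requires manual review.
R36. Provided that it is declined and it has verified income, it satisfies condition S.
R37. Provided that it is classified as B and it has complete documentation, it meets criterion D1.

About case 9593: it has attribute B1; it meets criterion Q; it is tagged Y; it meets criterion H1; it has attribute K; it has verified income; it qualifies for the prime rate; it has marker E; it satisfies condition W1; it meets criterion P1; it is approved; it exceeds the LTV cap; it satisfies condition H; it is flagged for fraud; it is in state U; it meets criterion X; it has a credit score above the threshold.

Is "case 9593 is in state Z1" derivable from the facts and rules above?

Forward chaining from the given facts derives: has marker S1, is in category T1, is classified as B, is declined, is tagged L1, has complete documentation, is from an existing customer, is conditionally approved, is in state G1, meets criterion P, satisfies condition S, meets criterion D1, meets criterion Z, is in state M, meets criterion C, is in state T, is classified as L, has marker D, has a co-signer, is in state C1, has attribute N.
The only rule concluding "it is in state Z1" is R3, which needs "it is for a primary residence"; that is never established.

No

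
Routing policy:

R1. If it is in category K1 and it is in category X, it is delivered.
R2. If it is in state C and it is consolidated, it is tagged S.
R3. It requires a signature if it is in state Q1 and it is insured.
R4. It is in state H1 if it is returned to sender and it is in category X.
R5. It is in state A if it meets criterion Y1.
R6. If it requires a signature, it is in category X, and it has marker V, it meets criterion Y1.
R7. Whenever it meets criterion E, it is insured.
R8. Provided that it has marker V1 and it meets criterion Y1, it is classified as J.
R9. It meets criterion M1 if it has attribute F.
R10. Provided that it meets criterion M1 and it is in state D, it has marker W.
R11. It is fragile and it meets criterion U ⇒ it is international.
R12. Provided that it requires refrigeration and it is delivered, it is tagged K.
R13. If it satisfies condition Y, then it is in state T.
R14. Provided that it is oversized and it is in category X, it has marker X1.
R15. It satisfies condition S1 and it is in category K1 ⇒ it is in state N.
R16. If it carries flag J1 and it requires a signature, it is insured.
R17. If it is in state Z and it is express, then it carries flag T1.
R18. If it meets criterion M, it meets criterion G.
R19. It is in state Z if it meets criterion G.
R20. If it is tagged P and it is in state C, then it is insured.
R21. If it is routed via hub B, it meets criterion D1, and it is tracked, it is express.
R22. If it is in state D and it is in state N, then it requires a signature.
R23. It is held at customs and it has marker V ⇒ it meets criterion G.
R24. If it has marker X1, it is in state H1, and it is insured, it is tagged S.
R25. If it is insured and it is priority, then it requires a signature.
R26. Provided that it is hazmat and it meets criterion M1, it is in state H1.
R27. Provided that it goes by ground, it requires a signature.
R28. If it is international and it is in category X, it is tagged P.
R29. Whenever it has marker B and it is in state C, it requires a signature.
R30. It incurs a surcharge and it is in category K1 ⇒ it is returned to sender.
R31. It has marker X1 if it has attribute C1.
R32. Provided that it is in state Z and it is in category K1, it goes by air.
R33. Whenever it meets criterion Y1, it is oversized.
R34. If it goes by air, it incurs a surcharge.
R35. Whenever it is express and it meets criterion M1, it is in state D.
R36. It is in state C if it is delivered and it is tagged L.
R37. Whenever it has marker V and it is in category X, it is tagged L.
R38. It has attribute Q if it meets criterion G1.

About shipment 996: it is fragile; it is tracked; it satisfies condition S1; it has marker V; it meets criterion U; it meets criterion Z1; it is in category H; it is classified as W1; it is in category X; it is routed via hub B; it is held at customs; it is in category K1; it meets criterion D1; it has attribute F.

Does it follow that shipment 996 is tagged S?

Yes

By R1 (it is in category K1, it is in category X): it is delivered.
By R9 (it has attribute F): it meets criterion M1.
By R11 (it is fragile, it meets criterion U): it is international.
By R15 (it satisfies condition S1, it is in category K1): it is in state N.
By R21 (it is routed via hub B, it meets criterion D1, it is tracked): it is express.
By R23 (it is held at customs, it has marker V): it meets criterion G.
By R28 (it is international, it is in category X): it is tagged P.
By R35 (it is express, it meets criterion M1): it is in state D.
By R37 (it has marker V, it is in category X): it is tagged L.
By R19 (it meets criterion G): it is in state Z.
By R22 (it is in state D, it is in state N): it requires a signature.
By R32 (it is in state Z, it is in category K1): it goes by air.
By R34 (it goes by air): it incurs a surcharge.
By R36 (it is delivered, it is tagged L): it is in state C.
By R6 (it requires a signature, it is in category X, it has marker V): it meets criterion Y1.
By R20 (it is tagged P, it is in state C): it is insured.
By R30 (it incurs a surcharge, it is in category K1): it is returned to sender.
By R33 (it meets criterion Y1): it is oversized.
By R4 (it is returned to sender, it is in category X): it is in state H1.
By R14 (it is oversized, it is in category X): it has marker X1.
By R24 (it has marker X1, it is in state H1, it is insured): it is tagged S.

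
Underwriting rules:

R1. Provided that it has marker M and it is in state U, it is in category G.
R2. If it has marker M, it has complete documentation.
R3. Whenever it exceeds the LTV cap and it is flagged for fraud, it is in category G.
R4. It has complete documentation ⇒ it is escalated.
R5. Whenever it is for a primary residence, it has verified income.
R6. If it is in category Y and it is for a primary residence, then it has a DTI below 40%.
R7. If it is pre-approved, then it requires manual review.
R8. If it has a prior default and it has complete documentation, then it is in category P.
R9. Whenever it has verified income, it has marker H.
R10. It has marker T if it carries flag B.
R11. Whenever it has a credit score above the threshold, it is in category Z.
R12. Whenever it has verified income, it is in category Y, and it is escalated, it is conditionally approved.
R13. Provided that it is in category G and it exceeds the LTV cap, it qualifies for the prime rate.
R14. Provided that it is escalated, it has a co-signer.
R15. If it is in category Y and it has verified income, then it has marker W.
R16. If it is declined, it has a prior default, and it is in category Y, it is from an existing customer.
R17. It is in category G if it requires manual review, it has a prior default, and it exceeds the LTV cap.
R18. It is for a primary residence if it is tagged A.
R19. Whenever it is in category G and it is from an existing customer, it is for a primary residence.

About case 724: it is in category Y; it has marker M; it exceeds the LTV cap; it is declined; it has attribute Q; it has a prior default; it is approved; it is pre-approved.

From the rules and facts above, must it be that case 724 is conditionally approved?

Yes

By R2 (it has marker M): it has complete documentation.
By R4 (it has complete documentation): it is escalated.
By R7 (it is pre-approved): it requires manual review.
By R16 (it is declined, it has a prior default, it is in category Y): it is from an existing customer.
By R17 (it requires manual review, it has a prior default, it exceeds the LTV cap): it is in category G.
By R19 (it is in category G, it is from an existing customer): it is for a primary residence.
By R5 (it is for a primary residence): it has verified income.
By R12 (it has verified income, it is in category Y, it is escalated): it is conditionally approved.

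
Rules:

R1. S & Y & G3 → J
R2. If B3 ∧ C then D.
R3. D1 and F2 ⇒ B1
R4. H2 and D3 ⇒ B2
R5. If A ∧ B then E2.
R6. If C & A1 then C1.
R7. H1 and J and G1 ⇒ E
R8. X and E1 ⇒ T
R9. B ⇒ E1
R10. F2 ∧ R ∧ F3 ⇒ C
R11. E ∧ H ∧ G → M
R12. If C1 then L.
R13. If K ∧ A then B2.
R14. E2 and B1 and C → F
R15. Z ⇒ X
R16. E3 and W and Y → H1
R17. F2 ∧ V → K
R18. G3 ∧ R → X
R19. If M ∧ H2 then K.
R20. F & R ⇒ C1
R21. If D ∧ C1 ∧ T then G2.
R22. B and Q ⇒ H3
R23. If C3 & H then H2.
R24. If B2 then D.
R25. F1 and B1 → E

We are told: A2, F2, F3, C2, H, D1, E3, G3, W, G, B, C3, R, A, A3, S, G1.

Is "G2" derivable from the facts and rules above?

No

Forward chaining from the given facts derives: B1, E2, E1, C, F, X, C1, H2, T, L.
The only rule concluding G2 is R21, which needs D; that is never established.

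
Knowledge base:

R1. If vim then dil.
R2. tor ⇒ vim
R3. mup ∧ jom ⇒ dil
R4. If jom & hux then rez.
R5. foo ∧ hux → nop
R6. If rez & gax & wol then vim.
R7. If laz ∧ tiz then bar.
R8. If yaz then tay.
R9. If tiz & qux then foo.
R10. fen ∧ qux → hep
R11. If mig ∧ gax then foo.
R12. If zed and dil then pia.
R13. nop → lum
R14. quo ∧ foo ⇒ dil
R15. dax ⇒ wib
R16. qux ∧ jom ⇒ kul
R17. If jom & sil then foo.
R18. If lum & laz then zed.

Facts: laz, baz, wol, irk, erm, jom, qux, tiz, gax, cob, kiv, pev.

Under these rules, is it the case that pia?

Forward chaining from the given facts derives: bar, foo, kul.
The only rule concluding pia is R12, which needs zed; that is never established.

No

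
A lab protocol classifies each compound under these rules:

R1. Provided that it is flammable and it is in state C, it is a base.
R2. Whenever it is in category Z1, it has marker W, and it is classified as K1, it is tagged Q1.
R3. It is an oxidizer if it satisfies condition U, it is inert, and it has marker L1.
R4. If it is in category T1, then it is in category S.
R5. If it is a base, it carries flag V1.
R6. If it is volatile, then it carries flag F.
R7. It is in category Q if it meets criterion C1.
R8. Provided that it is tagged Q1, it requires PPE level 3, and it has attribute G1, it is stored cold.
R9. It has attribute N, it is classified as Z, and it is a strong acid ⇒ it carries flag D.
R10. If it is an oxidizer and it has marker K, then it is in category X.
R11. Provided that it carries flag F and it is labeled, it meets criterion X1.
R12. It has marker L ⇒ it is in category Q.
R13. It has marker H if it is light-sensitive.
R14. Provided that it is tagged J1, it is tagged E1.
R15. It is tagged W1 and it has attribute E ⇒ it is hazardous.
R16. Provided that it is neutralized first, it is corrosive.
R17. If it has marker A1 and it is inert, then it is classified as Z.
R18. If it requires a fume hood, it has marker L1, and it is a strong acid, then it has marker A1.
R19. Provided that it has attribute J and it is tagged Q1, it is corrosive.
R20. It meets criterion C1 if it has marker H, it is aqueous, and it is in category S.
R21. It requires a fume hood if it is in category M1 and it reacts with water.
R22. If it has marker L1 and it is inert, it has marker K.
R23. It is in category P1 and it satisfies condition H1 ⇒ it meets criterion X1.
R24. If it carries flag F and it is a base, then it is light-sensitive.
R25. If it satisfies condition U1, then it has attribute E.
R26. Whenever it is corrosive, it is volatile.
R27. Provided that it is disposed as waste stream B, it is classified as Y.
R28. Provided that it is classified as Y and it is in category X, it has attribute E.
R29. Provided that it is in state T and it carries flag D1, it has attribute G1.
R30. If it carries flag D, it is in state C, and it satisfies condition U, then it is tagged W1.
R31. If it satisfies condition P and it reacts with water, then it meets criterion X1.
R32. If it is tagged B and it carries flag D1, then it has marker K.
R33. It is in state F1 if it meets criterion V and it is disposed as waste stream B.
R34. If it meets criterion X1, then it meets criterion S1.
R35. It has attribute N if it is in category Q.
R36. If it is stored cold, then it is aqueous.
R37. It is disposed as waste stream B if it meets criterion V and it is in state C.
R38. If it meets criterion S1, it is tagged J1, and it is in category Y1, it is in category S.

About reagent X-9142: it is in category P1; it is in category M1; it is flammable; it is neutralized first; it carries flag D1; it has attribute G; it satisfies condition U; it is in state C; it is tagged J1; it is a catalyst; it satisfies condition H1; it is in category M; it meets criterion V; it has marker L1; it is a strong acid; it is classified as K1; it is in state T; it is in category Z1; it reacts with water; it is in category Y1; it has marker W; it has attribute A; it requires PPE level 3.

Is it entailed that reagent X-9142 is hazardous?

No

Forward chaining from the given facts derives: is a base, is tagged Q1, carries flag V1, is tagged E1, is corrosive, requires a fume hood, meets criterion X1, is volatile, has attribute G1, meets criterion S1, is disposed as waste stream B, is in category S, carries flag F, is stored cold, has marker A1, is light-sensitive, is classified as Y, is in state F1, is aqueous, has marker H, meets criterion C1, is in category Q, has attribute N.
The only rule concluding "it is hazardous" is R15, which needs "it is tagged W1"; that is never established.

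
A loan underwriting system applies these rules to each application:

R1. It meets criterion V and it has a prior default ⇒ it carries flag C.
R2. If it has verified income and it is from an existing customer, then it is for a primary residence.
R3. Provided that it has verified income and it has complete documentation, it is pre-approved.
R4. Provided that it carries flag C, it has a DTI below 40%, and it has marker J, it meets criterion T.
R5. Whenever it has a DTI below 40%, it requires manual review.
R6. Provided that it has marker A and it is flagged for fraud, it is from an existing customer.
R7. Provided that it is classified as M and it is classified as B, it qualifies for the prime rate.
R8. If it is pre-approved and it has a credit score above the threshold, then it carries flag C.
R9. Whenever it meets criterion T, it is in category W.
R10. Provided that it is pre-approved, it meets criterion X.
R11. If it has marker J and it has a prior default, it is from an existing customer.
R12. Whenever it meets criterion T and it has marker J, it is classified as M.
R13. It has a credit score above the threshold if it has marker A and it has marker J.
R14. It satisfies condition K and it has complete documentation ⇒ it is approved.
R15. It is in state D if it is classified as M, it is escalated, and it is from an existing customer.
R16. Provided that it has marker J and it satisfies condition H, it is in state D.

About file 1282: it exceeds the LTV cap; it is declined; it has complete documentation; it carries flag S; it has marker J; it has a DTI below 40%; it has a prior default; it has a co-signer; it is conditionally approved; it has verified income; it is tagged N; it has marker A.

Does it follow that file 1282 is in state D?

No

Forward chaining from the given facts derives: is pre-approved, requires manual review, meets criterion X, is from an existing customer, has a credit score above the threshold, is for a primary residence, carries flag C, meets criterion T, is in category W, is classified as M.
Rules concluding "it is in state D": R15 needs "it is escalated"; R16 needs "it satisfies condition H" — none of these are established.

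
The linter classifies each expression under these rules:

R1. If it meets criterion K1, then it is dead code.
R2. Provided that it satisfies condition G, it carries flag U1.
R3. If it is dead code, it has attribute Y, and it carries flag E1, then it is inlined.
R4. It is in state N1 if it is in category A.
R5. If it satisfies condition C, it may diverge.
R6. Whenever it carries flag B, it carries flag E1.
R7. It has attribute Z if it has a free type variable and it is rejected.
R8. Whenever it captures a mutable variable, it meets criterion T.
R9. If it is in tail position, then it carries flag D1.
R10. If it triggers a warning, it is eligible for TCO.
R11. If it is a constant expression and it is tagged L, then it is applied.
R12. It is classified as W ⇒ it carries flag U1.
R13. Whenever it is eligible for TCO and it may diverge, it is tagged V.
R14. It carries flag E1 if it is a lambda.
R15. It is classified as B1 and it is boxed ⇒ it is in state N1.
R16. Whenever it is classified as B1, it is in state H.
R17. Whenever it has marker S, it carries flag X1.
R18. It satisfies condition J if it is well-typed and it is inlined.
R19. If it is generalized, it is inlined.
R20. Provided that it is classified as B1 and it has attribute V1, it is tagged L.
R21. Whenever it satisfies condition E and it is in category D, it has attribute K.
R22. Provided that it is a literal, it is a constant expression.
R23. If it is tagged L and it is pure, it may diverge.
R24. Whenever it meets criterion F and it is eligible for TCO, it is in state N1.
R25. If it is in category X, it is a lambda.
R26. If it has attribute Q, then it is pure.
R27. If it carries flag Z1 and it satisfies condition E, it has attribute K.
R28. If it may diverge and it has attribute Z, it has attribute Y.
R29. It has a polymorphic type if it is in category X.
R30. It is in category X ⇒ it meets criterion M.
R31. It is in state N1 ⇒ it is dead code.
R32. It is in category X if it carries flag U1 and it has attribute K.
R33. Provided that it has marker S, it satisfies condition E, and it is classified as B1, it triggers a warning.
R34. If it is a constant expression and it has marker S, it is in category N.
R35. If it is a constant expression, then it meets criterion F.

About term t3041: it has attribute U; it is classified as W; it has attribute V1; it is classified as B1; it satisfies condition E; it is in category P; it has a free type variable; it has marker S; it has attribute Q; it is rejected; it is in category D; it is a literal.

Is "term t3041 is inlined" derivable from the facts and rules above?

Yes

By R7 (it has a free type variable, it is rejected): it has attribute Z.
By R12 (it is classified as W): it carries flag U1.
By R20 (it is classified as B1, it has attribute V1): it is tagged L.
By R21 (it satisfies condition E, it is in category D): it has attribute K.
By R22 (it is a literal): it is a constant expression.
By R26 (it has attribute Q): it is pure.
By R32 (it carries flag U1, it has attribute K): it is in category X.
By R33 (it has marker S, it satisfies condition E, it is classified as B1): it triggers a warning.
By R35 (it is a constant expression): it meets criterion F.
By R10 (it triggers a warning): it is eligible for TCO.
By R23 (it is tagged L, it is pure): it may diverge.
By R24 (it meets criterion F, it is eligible for TCO): it is in state N1.
By R25 (it is in category X): it is a lambda.
By R28 (it may diverge, it has attribute Z): it has attribute Y.
By R31 (it is in state N1): it is dead code.
By R14 (it is a lambda): it carries flag E1.
By R3 (it is dead code, it has attribute Y, it carries flag E1): it is inlined.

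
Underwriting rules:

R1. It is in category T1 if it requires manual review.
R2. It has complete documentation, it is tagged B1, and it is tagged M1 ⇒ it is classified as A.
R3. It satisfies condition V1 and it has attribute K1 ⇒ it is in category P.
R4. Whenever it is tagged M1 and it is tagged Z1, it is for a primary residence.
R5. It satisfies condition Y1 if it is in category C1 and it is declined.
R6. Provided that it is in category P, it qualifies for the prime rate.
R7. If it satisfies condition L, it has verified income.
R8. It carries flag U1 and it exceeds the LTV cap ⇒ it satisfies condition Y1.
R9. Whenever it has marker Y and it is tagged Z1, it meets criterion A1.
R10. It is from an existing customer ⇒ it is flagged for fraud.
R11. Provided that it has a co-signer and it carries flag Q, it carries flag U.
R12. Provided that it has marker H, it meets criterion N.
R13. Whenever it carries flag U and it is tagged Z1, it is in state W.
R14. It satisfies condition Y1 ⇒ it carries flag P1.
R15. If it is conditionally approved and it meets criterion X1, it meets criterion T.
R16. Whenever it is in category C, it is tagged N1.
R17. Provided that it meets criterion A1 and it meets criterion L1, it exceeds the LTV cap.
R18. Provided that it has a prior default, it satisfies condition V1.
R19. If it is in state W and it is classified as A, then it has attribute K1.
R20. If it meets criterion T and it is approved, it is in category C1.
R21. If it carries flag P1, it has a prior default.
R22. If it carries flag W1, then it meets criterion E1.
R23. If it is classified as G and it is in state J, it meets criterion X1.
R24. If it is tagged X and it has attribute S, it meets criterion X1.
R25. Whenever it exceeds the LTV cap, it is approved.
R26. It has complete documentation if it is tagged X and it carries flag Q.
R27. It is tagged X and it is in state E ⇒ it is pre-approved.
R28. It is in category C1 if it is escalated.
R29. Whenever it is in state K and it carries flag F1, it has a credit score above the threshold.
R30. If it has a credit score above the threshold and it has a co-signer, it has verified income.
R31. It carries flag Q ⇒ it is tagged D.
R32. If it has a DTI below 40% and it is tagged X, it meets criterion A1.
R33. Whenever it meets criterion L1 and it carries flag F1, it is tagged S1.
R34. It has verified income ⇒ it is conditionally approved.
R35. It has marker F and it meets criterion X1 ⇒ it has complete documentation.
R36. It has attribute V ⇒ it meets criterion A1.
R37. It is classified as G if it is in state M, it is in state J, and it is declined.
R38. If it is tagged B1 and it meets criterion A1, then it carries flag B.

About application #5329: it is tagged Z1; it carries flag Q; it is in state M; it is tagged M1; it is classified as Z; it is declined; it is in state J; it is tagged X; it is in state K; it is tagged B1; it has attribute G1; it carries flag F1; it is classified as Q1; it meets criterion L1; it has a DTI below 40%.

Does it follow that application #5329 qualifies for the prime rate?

No

Forward chaining from the given facts derives: is for a primary residence, has complete documentation, has a credit score above the threshold, is tagged D, meets criterion A1, is tagged S1, is classified as G, carries flag B, is classified as A, exceeds the LTV cap, meets criterion X1, is approved.
The only rule concluding "it qualifies for the prime rate" is R6, which needs "it is in category P"; that is never established.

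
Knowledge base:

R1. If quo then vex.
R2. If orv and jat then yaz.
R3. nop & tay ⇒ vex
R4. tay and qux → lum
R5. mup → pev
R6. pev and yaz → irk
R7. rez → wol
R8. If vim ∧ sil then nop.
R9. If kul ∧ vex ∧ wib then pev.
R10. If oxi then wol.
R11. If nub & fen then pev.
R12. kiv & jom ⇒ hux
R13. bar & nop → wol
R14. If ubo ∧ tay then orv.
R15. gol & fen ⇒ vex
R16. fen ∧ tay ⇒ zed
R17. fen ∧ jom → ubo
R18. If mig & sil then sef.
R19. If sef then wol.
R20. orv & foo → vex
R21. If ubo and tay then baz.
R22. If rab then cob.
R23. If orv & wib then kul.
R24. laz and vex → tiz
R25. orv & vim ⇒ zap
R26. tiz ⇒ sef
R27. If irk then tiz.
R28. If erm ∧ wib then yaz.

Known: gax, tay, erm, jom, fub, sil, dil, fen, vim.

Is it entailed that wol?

No

Forward chaining from the given facts derives: nop, zed, ubo, baz, vex, orv, zap.
Rules concluding wol: R7 needs rez; R10 needs oxi; R13 needs bar; R19 needs sef — none of these are established.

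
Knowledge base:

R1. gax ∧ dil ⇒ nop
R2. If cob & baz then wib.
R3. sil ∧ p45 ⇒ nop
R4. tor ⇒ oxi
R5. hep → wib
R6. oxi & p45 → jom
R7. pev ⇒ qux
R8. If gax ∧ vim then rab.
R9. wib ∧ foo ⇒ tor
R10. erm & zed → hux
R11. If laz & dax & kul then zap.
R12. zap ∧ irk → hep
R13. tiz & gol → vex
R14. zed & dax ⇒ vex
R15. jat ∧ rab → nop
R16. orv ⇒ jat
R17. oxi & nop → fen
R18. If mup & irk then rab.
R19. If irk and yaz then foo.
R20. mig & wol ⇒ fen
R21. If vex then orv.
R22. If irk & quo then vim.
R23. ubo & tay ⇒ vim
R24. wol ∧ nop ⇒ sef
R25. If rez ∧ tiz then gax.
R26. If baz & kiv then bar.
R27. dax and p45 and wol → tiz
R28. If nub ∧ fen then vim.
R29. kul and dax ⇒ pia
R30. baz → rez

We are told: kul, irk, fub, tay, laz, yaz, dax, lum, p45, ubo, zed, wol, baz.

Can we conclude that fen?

Yes

zap  (by R11: laz, dax, kul)
hep  (by R12: zap, irk)
vex  (by R14: zed, dax)
foo  (by R19: irk, yaz)
orv  (by R21: vex)
vim  (by R23: ubo, tay)
tiz  (by R27: dax, p45, wol)
rez  (by R30: baz)
wib  (by R5: hep)
tor  (by R9: wib, foo)
jat  (by R16: orv)
gax  (by R25: rez, tiz)
oxi  (by R4: tor)
rab  (by R8: gax, vim)
nop  (by R15: jat, rab)
fen  (by R17: oxi, nop)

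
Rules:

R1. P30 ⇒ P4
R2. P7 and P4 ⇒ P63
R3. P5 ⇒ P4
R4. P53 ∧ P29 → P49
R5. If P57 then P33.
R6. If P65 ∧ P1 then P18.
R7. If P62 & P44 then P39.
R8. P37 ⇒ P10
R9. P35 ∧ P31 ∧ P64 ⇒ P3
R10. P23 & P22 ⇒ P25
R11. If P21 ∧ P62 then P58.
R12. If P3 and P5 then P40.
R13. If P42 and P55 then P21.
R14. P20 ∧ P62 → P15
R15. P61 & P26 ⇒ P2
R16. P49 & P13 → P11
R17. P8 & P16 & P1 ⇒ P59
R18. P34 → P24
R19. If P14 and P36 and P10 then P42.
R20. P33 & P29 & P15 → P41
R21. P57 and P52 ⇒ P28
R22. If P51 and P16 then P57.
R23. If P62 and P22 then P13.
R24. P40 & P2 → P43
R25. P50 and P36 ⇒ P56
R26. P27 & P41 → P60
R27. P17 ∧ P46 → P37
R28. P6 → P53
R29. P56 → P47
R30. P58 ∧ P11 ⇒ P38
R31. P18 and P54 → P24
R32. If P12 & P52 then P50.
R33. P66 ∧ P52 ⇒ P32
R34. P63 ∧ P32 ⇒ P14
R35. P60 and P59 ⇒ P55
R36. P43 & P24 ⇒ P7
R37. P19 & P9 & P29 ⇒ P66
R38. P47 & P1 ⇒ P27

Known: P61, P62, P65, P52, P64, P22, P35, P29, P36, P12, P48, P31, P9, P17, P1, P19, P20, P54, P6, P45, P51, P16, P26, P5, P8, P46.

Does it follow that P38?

P4  (by R3: P5)
P18  (by R6: P65, P1)
P3  (by R9: P35, P31, P64)
P40  (by R12: P3, P5)
P15  (by R14: P20, P62)
P2  (by R15: P61, P26)
P59  (by R17: P8, P16, P1)
P57  (by R22: P51, P16)
P13  (by R23: P62, P22)
P43  (by R24: P40, P2)
P37  (by R27: P17, P46)
P53  (by R28: P6)
P24  (by R31: P18, P54)
P50  (by R32: P12, P52)
P7  (by R36: P43, P24)
P66  (by R37: P19, P9, P29)
P63  (by R2: P7, P4)
P49  (by R4: P53, P29)
P33  (by R5: P57)
P10  (by R8: P37)
P11  (by R16: P49, P13)
P41  (by R20: P33, P29, P15)
P56  (by R25: P50, P36)
P47  (by R29: P56)
P32  (by R33: P66, P52)
P14  (by R34: P63, P32)
P27  (by R38: P47, P1)
P42  (by R19: P14, P36, P10)
P60  (by R26: P27, P41)
P55  (by R35: P60, P59)
P21  (by R13: P42, P55)
P58  (by R11: P21, P62)
P38  (by R30: P58, P11)

Yes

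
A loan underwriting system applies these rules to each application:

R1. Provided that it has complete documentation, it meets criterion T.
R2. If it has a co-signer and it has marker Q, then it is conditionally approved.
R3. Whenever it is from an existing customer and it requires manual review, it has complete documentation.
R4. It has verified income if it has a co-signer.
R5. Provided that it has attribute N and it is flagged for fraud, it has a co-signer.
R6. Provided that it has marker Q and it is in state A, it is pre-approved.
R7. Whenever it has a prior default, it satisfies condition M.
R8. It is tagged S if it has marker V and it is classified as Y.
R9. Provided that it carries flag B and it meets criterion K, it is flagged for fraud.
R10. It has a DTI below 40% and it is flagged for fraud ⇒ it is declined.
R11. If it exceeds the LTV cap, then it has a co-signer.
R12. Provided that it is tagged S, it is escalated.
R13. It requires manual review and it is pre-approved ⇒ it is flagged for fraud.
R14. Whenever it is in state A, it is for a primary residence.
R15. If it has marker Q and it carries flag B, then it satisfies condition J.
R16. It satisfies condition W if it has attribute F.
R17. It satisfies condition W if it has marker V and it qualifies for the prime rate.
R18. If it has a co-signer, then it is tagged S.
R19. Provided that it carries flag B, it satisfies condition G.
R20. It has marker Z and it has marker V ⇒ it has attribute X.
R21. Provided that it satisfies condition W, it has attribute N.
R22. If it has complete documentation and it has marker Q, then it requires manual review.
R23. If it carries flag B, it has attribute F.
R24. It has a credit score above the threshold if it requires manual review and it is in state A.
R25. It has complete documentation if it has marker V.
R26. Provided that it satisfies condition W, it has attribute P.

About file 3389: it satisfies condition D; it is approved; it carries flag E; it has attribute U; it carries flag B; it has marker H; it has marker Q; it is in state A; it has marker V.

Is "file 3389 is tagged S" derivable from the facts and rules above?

Yes

By R6 (it has marker Q, it is in state A): it is pre-approved.
By R23 (it carries flag B): it has attribute F.
By R25 (it has marker V): it has complete documentation.
By R16 (it has attribute F): it satisfies condition W.
By R21 (it satisfies condition W): it has attribute N.
By R22 (it has complete documentation, it has marker Q): it requires manual review.
By R13 (it requires manual review, it is pre-approved): it is flagged for fraud.
By R5 (it has attribute N, it is flagged for fraud): it has a co-signer.
By R18 (it has a co-signer): it is tagged S.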